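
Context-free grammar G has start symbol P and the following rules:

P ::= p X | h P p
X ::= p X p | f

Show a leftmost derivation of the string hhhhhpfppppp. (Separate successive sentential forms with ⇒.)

P ⇒ hPp   [P ::= h P p]
hPp ⇒ hhPpp   [P ::= h P p]
hhPpp ⇒ hhhPppp   [P ::= h P p]
hhhPppp ⇒ hhhhPpppp   [P ::= h P p]
hhhhPpppp ⇒ hhhhhPppppp   [P ::= h P p]
hhhhhPppppp ⇒ hhhhhpXppppp   [P ::= p X]
hhhhhpXppppp ⇒ hhhhhpfppppp   [X ::= f]

P⇒hPp⇒hhPpp⇒hhhPppp⇒hhhhPpppp⇒hhhhhPppppp⇒hhhhhpXppppp⇒hhhhhpfppppp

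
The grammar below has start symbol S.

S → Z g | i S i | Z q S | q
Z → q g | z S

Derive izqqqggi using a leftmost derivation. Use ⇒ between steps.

S ⇒ iSi ⇒ iZqSi ⇒ izSqSi ⇒ izqqSi ⇒ izqqZgi ⇒ izqqqggi

S ⇒ iSi   [S → i S i]
iSi ⇒ iZqSi   [S → Z q S]
iZqSi ⇒ izSqSi   [Z → z S]
izSqSi ⇒ izqqSi   [S → q]
izqqSi ⇒ izqqZgi   [S → Z g]
izqqZgi ⇒ izqqqggi   [Z → q g]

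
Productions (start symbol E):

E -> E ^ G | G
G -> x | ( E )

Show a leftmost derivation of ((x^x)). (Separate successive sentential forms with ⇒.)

E ⇒ G   [E -> G]
G ⇒ (E)   [G -> ( E )]
(E) ⇒ (G)   [E -> G]
(G) ⇒ ((E))   [G -> ( E )]
((E)) ⇒ ((E^G))   [E -> E ^ G]
((E^G)) ⇒ ((G^G))   [E -> G]
((G^G)) ⇒ ((x^G))   [G -> x]
((x^G)) ⇒ ((x^x))   [G -> x]

E ⇒ G ⇒ (E) ⇒ (G) ⇒ ((E)) ⇒ ((E^G)) ⇒ ((G^G)) ⇒ ((x^G)) ⇒ ((x^x))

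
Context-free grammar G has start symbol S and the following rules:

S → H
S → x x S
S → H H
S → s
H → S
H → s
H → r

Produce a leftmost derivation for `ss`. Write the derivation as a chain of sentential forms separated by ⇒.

S ⇒ HH ⇒ sH ⇒ ss

S ⇒ HH   [S → H H]
HH ⇒ sH   [H → s]
sH ⇒ ss   [H → s]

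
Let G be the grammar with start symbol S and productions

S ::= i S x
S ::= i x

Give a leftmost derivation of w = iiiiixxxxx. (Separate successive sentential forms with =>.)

S=>iSx=>iiSxx=>iiiSxxx=>iiiiSxxxx=>iiiiixxxxx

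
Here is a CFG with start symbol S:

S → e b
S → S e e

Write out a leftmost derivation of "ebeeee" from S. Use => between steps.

S => See => Seeee => ebeeee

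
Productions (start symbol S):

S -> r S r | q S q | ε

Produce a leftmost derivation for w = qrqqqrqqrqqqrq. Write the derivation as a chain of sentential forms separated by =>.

S => qSq   [S -> q S q]
qSq => qrSrq   [S -> r S r]
qrSrq => qrqSqrq   [S -> q S q]
qrqSqrq => qrqqSqqrq   [S -> q S q]
qrqqSqqrq => qrqqqSqqqrq   [S -> q S q]
qrqqqSqqqrq => qrqqqrSrqqqrq   [S -> r S r]
qrqqqrSrqqqrq => qrqqqrqSqrqqqrq   [S -> q S q]
qrqqqrqSqrqqqrq => qrqqqrqqrqqqrq   [S -> ε]

S => qSq => qrSrq => qrqSqrq => qrqqSqqrq => qrqqqSqqqrq => qrqqqrSrqqqrq => qrqqqrqSqrqqqrq => qrqqqrqqrqqqrq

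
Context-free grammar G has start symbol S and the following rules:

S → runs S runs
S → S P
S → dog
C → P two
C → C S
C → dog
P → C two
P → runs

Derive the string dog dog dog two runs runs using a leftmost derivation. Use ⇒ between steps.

S ⇒ S P ⇒ S P P ⇒ S P P P ⇒ dog P P P ⇒ dog C two P P ⇒ dog C S two P P ⇒ dog dog S two P P ⇒ dog dog dog two P P ⇒ dog dog dog two runs P ⇒ dog dog dog two runs runs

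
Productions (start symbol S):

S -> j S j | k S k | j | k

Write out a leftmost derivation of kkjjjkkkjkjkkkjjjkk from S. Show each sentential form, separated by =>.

S=>kSk=>kkSkk=>kkjSjkk=>kkjjSjjkk=>kkjjjSjjjkk=>kkjjjkSkjjjkk=>kkjjjkkSkkjjjkk=>kkjjjkkkSkkkjjjkk=>kkjjjkkkjSjkkkjjjkk=>kkjjjkkkjkjkkkjjjkk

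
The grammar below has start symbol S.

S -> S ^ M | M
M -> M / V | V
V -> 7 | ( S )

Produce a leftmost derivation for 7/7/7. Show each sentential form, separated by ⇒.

S ⇒ M ⇒ M/V ⇒ M/V/V ⇒ V/V/V ⇒ 7/V/V ⇒ 7/7/V ⇒ 7/7/7

S ⇒ M   [S -> M]
M ⇒ M/V   [M -> M / V]
M/V ⇒ M/V/V   [M -> M / V]
M/V/V ⇒ V/V/V   [M -> V]
V/V/V ⇒ 7/V/V   [V -> 7]
7/V/V ⇒ 7/7/V   [V -> 7]
7/7/V ⇒ 7/7/7   [V -> 7]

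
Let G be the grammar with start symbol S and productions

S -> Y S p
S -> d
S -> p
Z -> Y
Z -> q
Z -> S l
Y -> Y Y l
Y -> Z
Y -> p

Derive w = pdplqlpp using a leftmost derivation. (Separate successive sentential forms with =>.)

S => YSp   [S -> Y S p]
YSp => YYlSp   [Y -> Y Y l]
YYlSp => ZYlSp   [Y -> Z]
ZYlSp => SlYlSp   [Z -> S l]
SlYlSp => YSplYlSp   [S -> Y S p]
YSplYlSp => pSplYlSp   [Y -> p]
pSplYlSp => pdplYlSp   [S -> d]
pdplYlSp => pdplZlSp   [Y -> Z]
pdplZlSp => pdplqlSp   [Z -> q]
pdplqlSp => pdplqlpp   [S -> p]

S=>YSp=>YYlSp=>ZYlSp=>SlYlSp=>YSplYlSp=>pSplYlSp=>pdplYlSp=>pdplZlSp=>pdplqlSp=>pdplqlpp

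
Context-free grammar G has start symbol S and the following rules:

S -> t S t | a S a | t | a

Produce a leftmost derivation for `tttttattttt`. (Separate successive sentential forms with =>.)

S=>tSt=>ttStt=>tttSttt=>ttttStttt=>tttttSttttt=>tttttattttt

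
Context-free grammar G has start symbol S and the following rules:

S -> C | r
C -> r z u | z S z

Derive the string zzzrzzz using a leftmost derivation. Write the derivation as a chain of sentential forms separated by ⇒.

S ⇒ C   [S -> C]
C ⇒ zSz   [C -> z S z]
zSz ⇒ zCz   [S -> C]
zCz ⇒ zzSzz   [C -> z S z]
zzSzz ⇒ zzCzz   [S -> C]
zzCzz ⇒ zzzSzzz   [C -> z S z]
zzzSzzz ⇒ zzzrzzz   [S -> r]

S⇒C⇒zSz⇒zCz⇒zzSzz⇒zzCzz⇒zzzSzzz⇒zzzrzzz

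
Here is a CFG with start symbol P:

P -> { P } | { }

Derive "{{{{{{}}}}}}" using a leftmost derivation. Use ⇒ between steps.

P ⇒ {P} ⇒ {{P}} ⇒ {{{P}}} ⇒ {{{{P}}}} ⇒ {{{{{P}}}}} ⇒ {{{{{{}}}}}}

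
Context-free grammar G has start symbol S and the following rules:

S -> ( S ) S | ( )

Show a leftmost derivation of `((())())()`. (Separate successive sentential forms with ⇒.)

S ⇒ (S)S ⇒ ((S)S)S ⇒ ((())S)S ⇒ ((())())S ⇒ ((())())()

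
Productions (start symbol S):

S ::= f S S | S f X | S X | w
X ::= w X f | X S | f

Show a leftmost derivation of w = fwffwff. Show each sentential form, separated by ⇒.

S⇒SX⇒SXX⇒fSSXX⇒fSfXSXX⇒fwfXSXX⇒fwffSXX⇒fwffwXX⇒fwffwfX⇒fwffwff

S ⇒ SX   [S ::= S X]
SX ⇒ SXX   [S ::= S X]
SXX ⇒ fSSXX   [S ::= f S S]
fSSXX ⇒ fSfXSXX   [S ::= S f X]
fSfXSXX ⇒ fwfXSXX   [S ::= w]
fwfXSXX ⇒ fwffSXX   [X ::= f]
fwffSXX ⇒ fwffwXX   [S ::= w]
fwffwXX ⇒ fwffwfX   [X ::= f]
fwffwfX ⇒ fwffwff   [X ::= f]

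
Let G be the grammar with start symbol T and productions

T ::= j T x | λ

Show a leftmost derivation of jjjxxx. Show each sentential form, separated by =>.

T => jTx   [T ::= j T x]
jTx => jjTxx   [T ::= j T x]
jjTxx => jjjTxxx   [T ::= j T x]
jjjTxxx => jjjxxx   [T ::= λ]

T=>jTx=>jjTxx=>jjjTxxx=>jjjxxx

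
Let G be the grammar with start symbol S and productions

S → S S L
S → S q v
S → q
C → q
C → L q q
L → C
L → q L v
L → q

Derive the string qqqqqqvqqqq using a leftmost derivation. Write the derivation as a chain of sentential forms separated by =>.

S => SSL => SSLSL => SqvSLSL => SSLqvSLSL => SSLSLqvSLSL => qSLSLqvSLSL => qqLSLqvSLSL => qqqSLqvSLSL => qqqqLqvSLSL => qqqqqqvSLSL => qqqqqqvqLSL => qqqqqqvqqSL => qqqqqqvqqqL => qqqqqqvqqqq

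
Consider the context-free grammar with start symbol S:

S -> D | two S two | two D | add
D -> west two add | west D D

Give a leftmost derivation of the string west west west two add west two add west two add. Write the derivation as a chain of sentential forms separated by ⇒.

S ⇒ D ⇒ west D D ⇒ west west D D D ⇒ west west west two add D D ⇒ west west west two add west two add D ⇒ west west west two add west two add west two add

S ⇒ D   [S -> D]
D ⇒ west D D   [D -> west D D]
west D D ⇒ west west D D D   [D -> west D D]
west west D D D ⇒ west west west two add D D   [D -> west two add]
west west west two add D D ⇒ west west west two add west two add D   [D -> west two add]
west west west two add west two add D ⇒ west west west two add west two add west two add   [D -> west two add]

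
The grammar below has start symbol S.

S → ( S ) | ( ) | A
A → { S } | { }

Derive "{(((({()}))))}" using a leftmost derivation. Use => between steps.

S => A => {S} => {(S)} => {((S))} => {(((S)))} => {((((S))))} => {((((A))))} => {(((({S}))))} => {(((({()}))))}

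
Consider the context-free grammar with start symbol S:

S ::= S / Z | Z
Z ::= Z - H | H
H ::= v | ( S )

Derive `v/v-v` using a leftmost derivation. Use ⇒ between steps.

S ⇒ S/Z ⇒ Z/Z ⇒ H/Z ⇒ v/Z ⇒ v/Z-H ⇒ v/H-H ⇒ v/v-H ⇒ v/v-v

S ⇒ S/Z   [S ::= S / Z]
S/Z ⇒ Z/Z   [S ::= Z]
Z/Z ⇒ H/Z   [Z ::= H]
H/Z ⇒ v/Z   [H ::= v]
v/Z ⇒ v/Z-H   [Z ::= Z - H]
v/Z-H ⇒ v/H-H   [Z ::= H]
v/H-H ⇒ v/v-H   [H ::= v]
v/v-H ⇒ v/v-v   [H ::= v]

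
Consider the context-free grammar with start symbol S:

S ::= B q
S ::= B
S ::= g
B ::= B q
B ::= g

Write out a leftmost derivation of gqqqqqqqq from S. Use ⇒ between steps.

S ⇒ B ⇒ Bq ⇒ Bqq ⇒ Bqqq ⇒ Bqqqq ⇒ Bqqqqq ⇒ Bqqqqqq ⇒ Bqqqqqqq ⇒ Bqqqqqqqq ⇒ gqqqqqqqq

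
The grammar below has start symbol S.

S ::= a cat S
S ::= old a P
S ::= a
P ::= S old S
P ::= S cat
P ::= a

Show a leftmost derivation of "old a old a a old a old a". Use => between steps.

S => old a P => old a S old S => old a old a P old S => old a old a S old S old S => old a old a a old S old S => old a old a a old a old S => old a old a a old a old a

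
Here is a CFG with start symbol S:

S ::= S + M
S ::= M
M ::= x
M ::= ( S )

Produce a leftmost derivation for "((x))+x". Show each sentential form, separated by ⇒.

S ⇒ S+M ⇒ M+M ⇒ (S)+M ⇒ (M)+M ⇒ ((S))+M ⇒ ((M))+M ⇒ ((x))+M ⇒ ((x))+x

S ⇒ S+M   [S ::= S + M]
S+M ⇒ M+M   [S ::= M]
M+M ⇒ (S)+M   [M ::= ( S )]
(S)+M ⇒ (M)+M   [S ::= M]
(M)+M ⇒ ((S))+M   [M ::= ( S )]
((S))+M ⇒ ((M))+M   [S ::= M]
((M))+M ⇒ ((x))+M   [M ::= x]
((x))+M ⇒ ((x))+x   [M ::= x]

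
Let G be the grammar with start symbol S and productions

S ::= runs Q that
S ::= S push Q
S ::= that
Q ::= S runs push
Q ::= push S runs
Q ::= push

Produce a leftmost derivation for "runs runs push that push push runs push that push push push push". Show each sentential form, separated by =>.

S => S push Q   [S ::= S push Q]
S push Q => S push Q push Q   [S ::= S push Q]
S push Q push Q => runs Q that push Q push Q   [S ::= runs Q that]
runs Q that push Q push Q => runs S runs push that push Q push Q   [Q ::= S runs push]
runs S runs push that push Q push Q => runs S push Q runs push that push Q push Q   [S ::= S push Q]
runs S push Q runs push that push Q push Q => runs runs Q that push Q runs push that push Q push Q   [S ::= runs Q that]
runs runs Q that push Q runs push that push Q push Q => runs runs push that push Q runs push that push Q push Q   [Q ::= push]
runs runs push that push Q runs push that push Q push Q => runs runs push that push push runs push that push Q push Q   [Q ::= push]
runs runs push that push push runs push that push Q push Q => runs runs push that push push runs push that push push push Q   [Q ::= push]
runs runs push that push push runs push that push push push Q => runs runs push that push push runs push that push push push push   [Q ::= push]

S => S push Q => S push Q push Q => runs Q that push Q push Q => runs S runs push that push Q push Q => runs S push Q runs push that push Q push Q => runs runs Q that push Q runs push that push Q push Q => runs runs push that push Q runs push that push Q push Q => runs runs push that push push runs push that push Q push Q => runs runs push that push push runs push that push push push Q => runs runs push that push push runs push that push push push push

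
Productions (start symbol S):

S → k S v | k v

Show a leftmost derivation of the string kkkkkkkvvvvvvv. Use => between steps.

S => kSv   [S → k S v]
kSv => kkSvv   [S → k S v]
kkSvv => kkkSvvv   [S → k S v]
kkkSvvv => kkkkSvvvv   [S → k S v]
kkkkSvvvv => kkkkkSvvvvv   [S → k S v]
kkkkkSvvvvv => kkkkkkSvvvvvv   [S → k S v]
kkkkkkSvvvvvv => kkkkkkkvvvvvvv   [S → k v]

S=>kSv=>kkSvv=>kkkSvvv=>kkkkSvvvv=>kkkkkSvvvvv=>kkkkkkSvvvvvv=>kkkkkkkvvvvvvv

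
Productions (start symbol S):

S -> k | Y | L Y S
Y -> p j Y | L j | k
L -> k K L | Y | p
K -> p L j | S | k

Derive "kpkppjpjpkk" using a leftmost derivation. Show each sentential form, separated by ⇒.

S⇒LYS⇒kKLYS⇒kpLjLYS⇒kpkKLjLYS⇒kpkpLjLjLYS⇒kpkppjLjLYS⇒kpkppjpjLYS⇒kpkppjpjpYS⇒kpkppjpjpkS⇒kpkppjpjpkk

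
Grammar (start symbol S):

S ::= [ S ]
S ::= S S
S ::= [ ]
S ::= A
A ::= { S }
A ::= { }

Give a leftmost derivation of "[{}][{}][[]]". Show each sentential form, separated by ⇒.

S ⇒ SS ⇒ [S]S ⇒ [A]S ⇒ [{}]S ⇒ [{}]SS ⇒ [{}][S]S ⇒ [{}][A]S ⇒ [{}][{}]S ⇒ [{}][{}][S] ⇒ [{}][{}][[]]

S ⇒ SS   [S ::= S S]
SS ⇒ [S]S   [S ::= [ S ]]
[S]S ⇒ [A]S   [S ::= A]
[A]S ⇒ [{}]S   [A ::= { }]
[{}]S ⇒ [{}]SS   [S ::= S S]
[{}]SS ⇒ [{}][S]S   [S ::= [ S ]]
[{}][S]S ⇒ [{}][A]S   [S ::= A]
[{}][A]S ⇒ [{}][{}]S   [A ::= { }]
[{}][{}]S ⇒ [{}][{}][S]   [S ::= [ S ]]
[{}][{}][S] ⇒ [{}][{}][[]]   [S ::= [ ]]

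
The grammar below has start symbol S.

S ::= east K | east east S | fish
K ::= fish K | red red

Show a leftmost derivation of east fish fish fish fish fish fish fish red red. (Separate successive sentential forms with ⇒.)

S ⇒ east K ⇒ east fish K ⇒ east fish fish K ⇒ east fish fish fish K ⇒ east fish fish fish fish K ⇒ east fish fish fish fish fish K ⇒ east fish fish fish fish fish fish K ⇒ east fish fish fish fish fish fish fish K ⇒ east fish fish fish fish fish fish fish red red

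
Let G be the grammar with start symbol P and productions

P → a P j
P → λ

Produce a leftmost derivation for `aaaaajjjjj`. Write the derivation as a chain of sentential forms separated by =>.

P=>aPj=>aaPjj=>aaaPjjj=>aaaaPjjjj=>aaaaaPjjjjj=>aaaaajjjjj

P => aPj   [P → a P j]
aPj => aaPjj   [P → a P j]
aaPjj => aaaPjjj   [P → a P j]
aaaPjjj => aaaaPjjjj   [P → a P j]
aaaaPjjjj => aaaaaPjjjjj   [P → a P j]
aaaaaPjjjjj => aaaaajjjjj   [P → λ]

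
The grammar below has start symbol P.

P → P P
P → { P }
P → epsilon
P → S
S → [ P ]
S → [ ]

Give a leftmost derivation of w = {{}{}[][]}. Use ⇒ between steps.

P ⇒ {P}   [P → { P }]
{P} ⇒ {PP}   [P → P P]
{PP} ⇒ {PPP}   [P → P P]
{PPP} ⇒ {{P}PP}   [P → { P }]
{{P}PP} ⇒ {{}PP}   [P → epsilon]
{{}PP} ⇒ {{}PPP}   [P → P P]
{{}PPP} ⇒ {{}{P}PP}   [P → { P }]
{{}{P}PP} ⇒ {{}{}PP}   [P → epsilon]
{{}{}PP} ⇒ {{}{}SP}   [P → S]
{{}{}SP} ⇒ {{}{}[]P}   [S → [ ]]
{{}{}[]P} ⇒ {{}{}[]S}   [P → S]
{{}{}[]S} ⇒ {{}{}[][]}   [S → [ ]]

P ⇒ {P} ⇒ {PP} ⇒ {PPP} ⇒ {{P}PP} ⇒ {{}PP} ⇒ {{}PPP} ⇒ {{}{P}PP} ⇒ {{}{}PP} ⇒ {{}{}SP} ⇒ {{}{}[]P} ⇒ {{}{}[]S} ⇒ {{}{}[][]}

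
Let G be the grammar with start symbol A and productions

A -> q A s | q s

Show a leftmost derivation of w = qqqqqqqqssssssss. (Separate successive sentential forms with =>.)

A => qAs => qqAss => qqqAsss => qqqqAssss => qqqqqAsssss => qqqqqqAssssss => qqqqqqqAsssssss => qqqqqqqqssssssss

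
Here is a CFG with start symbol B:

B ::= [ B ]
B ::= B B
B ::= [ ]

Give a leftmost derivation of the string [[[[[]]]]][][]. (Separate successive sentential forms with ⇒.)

B ⇒ BB   [B ::= B B]
BB ⇒ BBB   [B ::= B B]
BBB ⇒ [B]BB   [B ::= [ B ]]
[B]BB ⇒ [[B]]BB   [B ::= [ B ]]
[[B]]BB ⇒ [[[B]]]BB   [B ::= [ B ]]
[[[B]]]BB ⇒ [[[[B]]]]BB   [B ::= [ B ]]
[[[[B]]]]BB ⇒ [[[[[]]]]]BB   [B ::= [ ]]
[[[[[]]]]]BB ⇒ [[[[[]]]]][]B   [B ::= [ ]]
[[[[[]]]]][]B ⇒ [[[[[]]]]][][]   [B ::= [ ]]

B ⇒ BB ⇒ BBB ⇒ [B]BB ⇒ [[B]]BB ⇒ [[[B]]]BB ⇒ [[[[B]]]]BB ⇒ [[[[[]]]]]BB ⇒ [[[[[]]]]][]B ⇒ [[[[[]]]]][][]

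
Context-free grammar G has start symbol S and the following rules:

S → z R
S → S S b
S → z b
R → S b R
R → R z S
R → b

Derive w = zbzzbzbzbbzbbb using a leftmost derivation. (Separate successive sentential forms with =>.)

S => SSb => zRSb => zRzSSb => zbzSSb => zbzzbSb => zbzzbSSbb => zbzzbSSbSbb => zbzzbzbSbSbb => zbzzbzbzbbSbb => zbzzbzbzbbzbbb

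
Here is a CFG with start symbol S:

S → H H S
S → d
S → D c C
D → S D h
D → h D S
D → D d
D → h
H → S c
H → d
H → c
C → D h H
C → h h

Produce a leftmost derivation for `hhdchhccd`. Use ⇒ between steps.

S ⇒ HHS   [S → H H S]
HHS ⇒ ScHS   [H → S c]
ScHS ⇒ DcCcHS   [S → D c C]
DcCcHS ⇒ hDScCcHS   [D → h D S]
hDScCcHS ⇒ hhScCcHS   [D → h]
hhScCcHS ⇒ hhdcCcHS   [S → d]
hhdcCcHS ⇒ hhdchhcHS   [C → h h]
hhdchhcHS ⇒ hhdchhccS   [H → c]
hhdchhccS ⇒ hhdchhccd   [S → d]

S ⇒ HHS ⇒ ScHS ⇒ DcCcHS ⇒ hDScCcHS ⇒ hhScCcHS ⇒ hhdcCcHS ⇒ hhdchhcHS ⇒ hhdchhccS ⇒ hhdchhccd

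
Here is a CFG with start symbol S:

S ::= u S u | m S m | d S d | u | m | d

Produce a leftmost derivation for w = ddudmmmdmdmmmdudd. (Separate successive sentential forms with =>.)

S=>dSd=>ddSdd=>dduSudd=>ddudSdudd=>ddudmSmdudd=>ddudmmSmmdudd=>ddudmmmSmmmdudd=>ddudmmmdSdmmmdudd=>ddudmmmdmdmmmdudd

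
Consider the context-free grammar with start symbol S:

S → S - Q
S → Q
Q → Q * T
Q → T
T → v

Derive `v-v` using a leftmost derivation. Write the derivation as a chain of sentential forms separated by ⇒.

S ⇒ S-Q ⇒ Q-Q ⇒ T-Q ⇒ v-Q ⇒ v-T ⇒ v-v

S ⇒ S-Q   [S → S - Q]
S-Q ⇒ Q-Q   [S → Q]
Q-Q ⇒ T-Q   [Q → T]
T-Q ⇒ v-Q   [T → v]
v-Q ⇒ v-T   [Q → T]
v-T ⇒ v-v   [T → v]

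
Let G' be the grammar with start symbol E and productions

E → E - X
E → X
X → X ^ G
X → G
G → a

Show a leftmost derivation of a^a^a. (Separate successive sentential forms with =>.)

E => X   [E → X]
X => X^G   [X → X ^ G]
X^G => X^G^G   [X → X ^ G]
X^G^G => G^G^G   [X → G]
G^G^G => a^G^G   [G → a]
a^G^G => a^a^G   [G → a]
a^a^G => a^a^a   [G → a]

E => X => X^G => X^G^G => G^G^G => a^G^G => a^a^G => a^a^a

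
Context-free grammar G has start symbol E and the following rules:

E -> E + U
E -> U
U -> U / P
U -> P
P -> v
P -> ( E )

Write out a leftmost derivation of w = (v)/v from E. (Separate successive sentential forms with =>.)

E=>U=>U/P=>P/P=>(E)/P=>(U)/P=>(P)/P=>(v)/P=>(v)/v

E => U   [E -> U]
U => U/P   [U -> U / P]
U/P => P/P   [U -> P]
P/P => (E)/P   [P -> ( E )]
(E)/P => (U)/P   [E -> U]
(U)/P => (P)/P   [U -> P]
(P)/P => (v)/P   [P -> v]
(v)/P => (v)/v   [P -> v]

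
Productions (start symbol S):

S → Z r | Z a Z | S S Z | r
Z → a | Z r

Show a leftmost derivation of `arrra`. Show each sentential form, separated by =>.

S => SSZ => ZrSZ => ZrrSZ => arrSZ => arrrZ => arrra

S => SSZ   [S → S S Z]
SSZ => ZrSZ   [S → Z r]
ZrSZ => ZrrSZ   [Z → Z r]
ZrrSZ => arrSZ   [Z → a]
arrSZ => arrrZ   [S → r]
arrrZ => arrra   [Z → a]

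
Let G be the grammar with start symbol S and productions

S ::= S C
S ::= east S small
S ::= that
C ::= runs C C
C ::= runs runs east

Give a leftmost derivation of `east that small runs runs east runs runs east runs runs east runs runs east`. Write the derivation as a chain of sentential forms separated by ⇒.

S ⇒ S C   [S ::= S C]
S C ⇒ S C C   [S ::= S C]
S C C ⇒ S C C C   [S ::= S C]
S C C C ⇒ S C C C C   [S ::= S C]
S C C C C ⇒ east S small C C C C   [S ::= east S small]
east S small C C C C ⇒ east that small C C C C   [S ::= that]
east that small C C C C ⇒ east that small runs runs east C C C   [C ::= runs runs east]
east that small runs runs east C C C ⇒ east that small runs runs east runs runs east C C   [C ::= runs runs east]
east that small runs runs east runs runs east C C ⇒ east that small runs runs east runs runs east runs runs east C   [C ::= runs runs east]
east that small runs runs east runs runs east runs runs east C ⇒ east that small runs runs east runs runs east runs runs east runs runs east   [C ::= runs runs east]

S ⇒ S C ⇒ S C C ⇒ S C C C ⇒ S C C C C ⇒ east S small C C C C ⇒ east that small C C C C ⇒ east that small runs runs east C C C ⇒ east that small runs runs east runs runs east C C ⇒ east that small runs runs east runs runs east runs runs east C ⇒ east that small runs runs east runs runs east runs runs east runs runs east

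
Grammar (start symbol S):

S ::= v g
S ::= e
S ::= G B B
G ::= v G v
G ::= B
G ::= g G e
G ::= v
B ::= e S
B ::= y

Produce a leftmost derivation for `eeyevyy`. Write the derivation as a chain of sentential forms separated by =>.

S => GBB   [S ::= G B B]
GBB => BBB   [G ::= B]
BBB => eSBB   [B ::= e S]
eSBB => eeBB   [S ::= e]
eeBB => eeyB   [B ::= y]
eeyB => eeyeS   [B ::= e S]
eeyeS => eeyeGBB   [S ::= G B B]
eeyeGBB => eeyevBB   [G ::= v]
eeyevBB => eeyevyB   [B ::= y]
eeyevyB => eeyevyy   [B ::= y]

S=>GBB=>BBB=>eSBB=>eeBB=>eeyB=>eeyeS=>eeyeGBB=>eeyevBB=>eeyevyB=>eeyevyy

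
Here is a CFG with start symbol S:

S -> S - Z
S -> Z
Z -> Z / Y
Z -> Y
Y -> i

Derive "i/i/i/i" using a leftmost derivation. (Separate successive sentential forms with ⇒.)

S ⇒ Z ⇒ Z/Y ⇒ Z/Y/Y ⇒ Z/Y/Y/Y ⇒ Y/Y/Y/Y ⇒ i/Y/Y/Y ⇒ i/i/Y/Y ⇒ i/i/i/Y ⇒ i/i/i/i

S ⇒ Z   [S -> Z]
Z ⇒ Z/Y   [Z -> Z / Y]
Z/Y ⇒ Z/Y/Y   [Z -> Z / Y]
Z/Y/Y ⇒ Z/Y/Y/Y   [Z -> Z / Y]
Z/Y/Y/Y ⇒ Y/Y/Y/Y   [Z -> Y]
Y/Y/Y/Y ⇒ i/Y/Y/Y   [Y -> i]
i/Y/Y/Y ⇒ i/i/Y/Y   [Y -> i]
i/i/Y/Y ⇒ i/i/i/Y   [Y -> i]
i/i/i/Y ⇒ i/i/i/i   [Y -> i]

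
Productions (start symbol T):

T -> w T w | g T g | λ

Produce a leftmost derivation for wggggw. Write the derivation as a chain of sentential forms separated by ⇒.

T ⇒ wTw ⇒ wgTgw ⇒ wggTggw ⇒ wggggw

T ⇒ wTw   [T -> w T w]
wTw ⇒ wgTgw   [T -> g T g]
wgTgw ⇒ wggTggw   [T -> g T g]
wggTggw ⇒ wggggw   [T -> λ]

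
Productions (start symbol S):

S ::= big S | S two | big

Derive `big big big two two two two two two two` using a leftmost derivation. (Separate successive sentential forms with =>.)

S => S two => S two two => S two two two => big S two two two => big S two two two two => big S two two two two two => big S two two two two two two => big S two two two two two two two => big big S two two two two two two two => big big big two two two two two two two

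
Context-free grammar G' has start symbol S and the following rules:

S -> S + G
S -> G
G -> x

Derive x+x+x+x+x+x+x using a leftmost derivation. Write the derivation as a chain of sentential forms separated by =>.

S=>S+G=>S+G+G=>S+G+G+G=>S+G+G+G+G=>S+G+G+G+G+G=>S+G+G+G+G+G+G=>G+G+G+G+G+G+G=>x+G+G+G+G+G+G=>x+x+G+G+G+G+G=>x+x+x+G+G+G+G=>x+x+x+x+G+G+G=>x+x+x+x+x+G+G=>x+x+x+x+x+x+G=>x+x+x+x+x+x+x

S => S+G   [S -> S + G]
S+G => S+G+G   [S -> S + G]
S+G+G => S+G+G+G   [S -> S + G]
S+G+G+G => S+G+G+G+G   [S -> S + G]
S+G+G+G+G => S+G+G+G+G+G   [S -> S + G]
S+G+G+G+G+G => S+G+G+G+G+G+G   [S -> S + G]
S+G+G+G+G+G+G => G+G+G+G+G+G+G   [S -> G]
G+G+G+G+G+G+G => x+G+G+G+G+G+G   [G -> x]
x+G+G+G+G+G+G => x+x+G+G+G+G+G   [G -> x]
x+x+G+G+G+G+G => x+x+x+G+G+G+G   [G -> x]
x+x+x+G+G+G+G => x+x+x+x+G+G+G   [G -> x]
x+x+x+x+G+G+G => x+x+x+x+x+G+G   [G -> x]
x+x+x+x+x+G+G => x+x+x+x+x+x+G   [G -> x]
x+x+x+x+x+x+G => x+x+x+x+x+x+x   [G -> x]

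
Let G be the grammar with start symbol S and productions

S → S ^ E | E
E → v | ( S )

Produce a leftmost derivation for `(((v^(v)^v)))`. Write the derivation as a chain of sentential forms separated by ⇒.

S ⇒ E   [S → E]
E ⇒ (S)   [E → ( S )]
(S) ⇒ (E)   [S → E]
(E) ⇒ ((S))   [E → ( S )]
((S)) ⇒ ((E))   [S → E]
((E)) ⇒ (((S)))   [E → ( S )]
(((S))) ⇒ (((S^E)))   [S → S ^ E]
(((S^E))) ⇒ (((S^E^E)))   [S → S ^ E]
(((S^E^E))) ⇒ (((E^E^E)))   [S → E]
(((E^E^E))) ⇒ (((v^E^E)))   [E → v]
(((v^E^E))) ⇒ (((v^(S)^E)))   [E → ( S )]
(((v^(S)^E))) ⇒ (((v^(E)^E)))   [S → E]
(((v^(E)^E))) ⇒ (((v^(v)^E)))   [E → v]
(((v^(v)^E))) ⇒ (((v^(v)^v)))   [E → v]

S⇒E⇒(S)⇒(E)⇒((S))⇒((E))⇒(((S)))⇒(((S^E)))⇒(((S^E^E)))⇒(((E^E^E)))⇒(((v^E^E)))⇒(((v^(S)^E)))⇒(((v^(E)^E)))⇒(((v^(v)^E)))⇒(((v^(v)^v)))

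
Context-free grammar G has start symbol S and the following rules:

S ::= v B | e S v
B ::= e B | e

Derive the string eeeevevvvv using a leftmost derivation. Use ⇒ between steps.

S ⇒ eSv   [S ::= e S v]
eSv ⇒ eeSvv   [S ::= e S v]
eeSvv ⇒ eeeSvvv   [S ::= e S v]
eeeSvvv ⇒ eeeeSvvvv   [S ::= e S v]
eeeeSvvvv ⇒ eeeevBvvvv   [S ::= v B]
eeeevBvvvv ⇒ eeeevevvvv   [B ::= e]

S ⇒ eSv ⇒ eeSvv ⇒ eeeSvvv ⇒ eeeeSvvvv ⇒ eeeevBvvvv ⇒ eeeevevvvv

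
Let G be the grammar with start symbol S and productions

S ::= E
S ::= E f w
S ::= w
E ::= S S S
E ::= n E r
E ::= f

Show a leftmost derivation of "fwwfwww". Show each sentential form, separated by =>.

S => E => SSS => EfwSS => SSSfwSS => ESSfwSS => fSSfwSS => fwSfwSS => fwwfwSS => fwwfwwS => fwwfwww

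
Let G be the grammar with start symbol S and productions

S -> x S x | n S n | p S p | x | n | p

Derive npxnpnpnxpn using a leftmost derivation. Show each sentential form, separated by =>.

S => nSn   [S -> n S n]
nSn => npSpn   [S -> p S p]
npSpn => npxSxpn   [S -> x S x]
npxSxpn => npxnSnxpn   [S -> n S n]
npxnSnxpn => npxnpSpnxpn   [S -> p S p]
npxnpSpnxpn => npxnpnpnxpn   [S -> n]

S=>nSn=>npSpn=>npxSxpn=>npxnSnxpn=>npxnpSpnxpn=>npxnpnpnxpn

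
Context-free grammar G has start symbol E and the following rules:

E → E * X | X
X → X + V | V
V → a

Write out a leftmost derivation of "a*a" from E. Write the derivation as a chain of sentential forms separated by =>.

E => E*X => X*X => V*X => a*X => a*V => a*a

E => E*X   [E → E * X]
E*X => X*X   [E → X]
X*X => V*X   [X → V]
V*X => a*X   [V → a]
a*X => a*V   [X → V]
a*V => a*a   [V → a]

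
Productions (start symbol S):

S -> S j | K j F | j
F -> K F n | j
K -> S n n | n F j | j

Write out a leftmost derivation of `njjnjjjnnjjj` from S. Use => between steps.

S => Sj => KjFj => SnnjFj => KjFnnjFj => nFjjFnnjFj => nKFnjjFnnjFj => njFnjjFnnjFj => njjnjjFnnjFj => njjnjjjnnjFj => njjnjjjnnjjj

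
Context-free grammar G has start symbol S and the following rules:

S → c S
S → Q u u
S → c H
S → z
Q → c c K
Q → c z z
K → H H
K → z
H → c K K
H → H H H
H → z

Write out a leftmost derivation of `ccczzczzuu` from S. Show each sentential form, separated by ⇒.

S ⇒ Quu ⇒ ccKuu ⇒ ccHHuu ⇒ cccKKHuu ⇒ ccczKHuu ⇒ ccczzHuu ⇒ ccczzcKKuu ⇒ ccczzczKuu ⇒ ccczzczzuu

S ⇒ Quu   [S → Q u u]
Quu ⇒ ccKuu   [Q → c c K]
ccKuu ⇒ ccHHuu   [K → H H]
ccHHuu ⇒ cccKKHuu   [H → c K K]
cccKKHuu ⇒ ccczKHuu   [K → z]
ccczKHuu ⇒ ccczzHuu   [K → z]
ccczzHuu ⇒ ccczzcKKuu   [H → c K K]
ccczzcKKuu ⇒ ccczzczKuu   [K → z]
ccczzczKuu ⇒ ccczzczzuu   [K → z]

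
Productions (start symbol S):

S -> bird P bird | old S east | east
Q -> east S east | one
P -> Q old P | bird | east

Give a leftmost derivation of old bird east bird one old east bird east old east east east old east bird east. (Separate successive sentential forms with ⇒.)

S ⇒ old S east ⇒ old bird P bird east ⇒ old bird Q old P bird east ⇒ old bird east S east old P bird east ⇒ old bird east bird P bird east old P bird east ⇒ old bird east bird Q old P bird east old P bird east ⇒ old bird east bird one old P bird east old P bird east ⇒ old bird east bird one old east bird east old P bird east ⇒ old bird east bird one old east bird east old Q old P bird east ⇒ old bird east bird one old east bird east old east S east old P bird east ⇒ old bird east bird one old east bird east old east east east old P bird east ⇒ old bird east bird one old east bird east old east east east old east bird east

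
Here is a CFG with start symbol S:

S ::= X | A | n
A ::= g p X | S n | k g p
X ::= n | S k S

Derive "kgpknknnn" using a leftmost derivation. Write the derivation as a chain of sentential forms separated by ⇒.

S ⇒ X ⇒ SkS ⇒ AkS ⇒ kgpkS ⇒ kgpkX ⇒ kgpkSkS ⇒ kgpknkS ⇒ kgpknkA ⇒ kgpknkSn ⇒ kgpknkAn ⇒ kgpknkSnn ⇒ kgpknknnn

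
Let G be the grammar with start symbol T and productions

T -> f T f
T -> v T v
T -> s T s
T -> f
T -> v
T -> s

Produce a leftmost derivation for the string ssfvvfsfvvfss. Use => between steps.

T => sTs => ssTss => ssfTfss => ssfvTvfss => ssfvvTvvfss => ssfvvfTfvvfss => ssfvvfsfvvfss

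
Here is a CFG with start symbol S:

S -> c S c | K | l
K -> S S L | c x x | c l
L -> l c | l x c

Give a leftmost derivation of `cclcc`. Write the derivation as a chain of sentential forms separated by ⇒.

S ⇒ cSc ⇒ ccScc ⇒ cclcc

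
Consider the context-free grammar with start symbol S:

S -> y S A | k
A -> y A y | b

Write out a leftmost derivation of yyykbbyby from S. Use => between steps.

S => ySA   [S -> y S A]
ySA => yySAA   [S -> y S A]
yySAA => yyySAAA   [S -> y S A]
yyySAAA => yyykAAA   [S -> k]
yyykAAA => yyykbAA   [A -> b]
yyykbAA => yyykbbA   [A -> b]
yyykbbA => yyykbbyAy   [A -> y A y]
yyykbbyAy => yyykbbyby   [A -> b]

S => ySA => yySAA => yyySAAA => yyykAAA => yyykbAA => yyykbbA => yyykbbyAy => yyykbbyby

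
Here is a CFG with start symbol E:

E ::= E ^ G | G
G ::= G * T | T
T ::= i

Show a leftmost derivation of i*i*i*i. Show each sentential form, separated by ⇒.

E ⇒ G   [E ::= G]
G ⇒ G*T   [G ::= G * T]
G*T ⇒ G*T*T   [G ::= G * T]
G*T*T ⇒ G*T*T*T   [G ::= G * T]
G*T*T*T ⇒ T*T*T*T   [G ::= T]
T*T*T*T ⇒ i*T*T*T   [T ::= i]
i*T*T*T ⇒ i*i*T*T   [T ::= i]
i*i*T*T ⇒ i*i*i*T   [T ::= i]
i*i*i*T ⇒ i*i*i*i   [T ::= i]

E ⇒ G ⇒ G*T ⇒ G*T*T ⇒ G*T*T*T ⇒ T*T*T*T ⇒ i*T*T*T ⇒ i*i*T*T ⇒ i*i*i*T ⇒ i*i*i*i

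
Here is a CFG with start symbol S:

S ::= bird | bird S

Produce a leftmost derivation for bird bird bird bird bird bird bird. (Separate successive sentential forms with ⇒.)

S ⇒ bird S ⇒ bird bird S ⇒ bird bird bird S ⇒ bird bird bird bird S ⇒ bird bird bird bird bird S ⇒ bird bird bird bird bird bird S ⇒ bird bird bird bird bird bird bird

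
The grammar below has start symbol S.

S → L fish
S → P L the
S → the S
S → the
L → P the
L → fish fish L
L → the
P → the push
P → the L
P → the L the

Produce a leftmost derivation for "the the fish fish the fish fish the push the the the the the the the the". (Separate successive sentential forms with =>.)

S => the S => the P L the => the the L the L the => the the fish fish L the L the => the the fish fish P the the L the => the the fish fish the L the the the L the => the the fish fish the fish fish L the the the L the => the the fish fish the fish fish P the the the the L the => the the fish fish the fish fish the push the the the the L the => the the fish fish the fish fish the push the the the the P the the => the the fish fish the fish fish the push the the the the the L the the => the the fish fish the fish fish the push the the the the the the the the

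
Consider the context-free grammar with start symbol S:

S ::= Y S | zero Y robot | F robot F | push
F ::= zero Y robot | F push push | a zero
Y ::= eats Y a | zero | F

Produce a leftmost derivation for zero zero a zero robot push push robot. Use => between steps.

S => zero Y robot   [S ::= zero Y robot]
zero Y robot => zero F robot   [Y ::= F]
zero F robot => zero F push push robot   [F ::= F push push]
zero F push push robot => zero zero Y robot push push robot   [F ::= zero Y robot]
zero zero Y robot push push robot => zero zero F robot push push robot   [Y ::= F]
zero zero F robot push push robot => zero zero a zero robot push push robot   [F ::= a zero]

S => zero Y robot => zero F robot => zero F push push robot => zero zero Y robot push push robot => zero zero F robot push push robot => zero zero a zero robot push push robot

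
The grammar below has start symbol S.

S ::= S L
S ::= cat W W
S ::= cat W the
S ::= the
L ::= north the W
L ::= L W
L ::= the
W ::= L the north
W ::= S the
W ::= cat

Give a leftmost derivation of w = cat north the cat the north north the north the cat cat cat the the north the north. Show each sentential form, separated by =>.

S => cat W W   [S ::= cat W W]
cat W W => cat L the north W   [W ::= L the north]
cat L the north W => cat north the W the north W   [L ::= north the W]
cat north the W the north W => cat north the cat the north W   [W ::= cat]
cat north the cat the north W => cat north the cat the north L the north   [W ::= L the north]
cat north the cat the north L the north => cat north the cat the north north the W the north   [L ::= north the W]
cat north the cat the north north the W the north => cat north the cat the north north the L the north the north   [W ::= L the north]
cat north the cat the north north the L the north the north => cat north the cat the north north the north the W the north the north   [L ::= north the W]
cat north the cat the north north the north the W the north the north => cat north the cat the north north the north the S the the north the north   [W ::= S the]
cat north the cat the north north the north the S the the north the north => cat north the cat the north north the north the cat W W the the north the north   [S ::= cat W W]
cat north the cat the north north the north the cat W W the the north the north => cat north the cat the north north the north the cat cat W the the north the north   [W ::= cat]
cat north the cat the north north the north the cat cat W the the north the north => cat north the cat the north north the north the cat cat cat the the north the north   [W ::= cat]

S => cat W W => cat L the north W => cat north the W the north W => cat north the cat the north W => cat north the cat the north L the north => cat north the cat the north north the W the north => cat north the cat the north north the L the north the north => cat north the cat the north north the north the W the north the north => cat north the cat the north north the north the S the the north the north => cat north the cat the north north the north the cat W W the the north the north => cat north the cat the north north the north the cat cat W the the north the north => cat north the cat the north north the north the cat cat cat the the north the north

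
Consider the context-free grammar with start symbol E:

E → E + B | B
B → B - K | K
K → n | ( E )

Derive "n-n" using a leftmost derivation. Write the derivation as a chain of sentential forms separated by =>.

E=>B=>B-K=>K-K=>n-K=>n-n

E => B   [E → B]
B => B-K   [B → B - K]
B-K => K-K   [B → K]
K-K => n-K   [K → n]
n-K => n-n   [K → n]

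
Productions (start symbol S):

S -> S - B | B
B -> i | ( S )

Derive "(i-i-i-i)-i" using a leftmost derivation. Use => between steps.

S=>S-B=>B-B=>(S)-B=>(S-B)-B=>(S-B-B)-B=>(S-B-B-B)-B=>(B-B-B-B)-B=>(i-B-B-B)-B=>(i-i-B-B)-B=>(i-i-i-B)-B=>(i-i-i-i)-B=>(i-i-i-i)-i

S => S-B   [S -> S - B]
S-B => B-B   [S -> B]
B-B => (S)-B   [B -> ( S )]
(S)-B => (S-B)-B   [S -> S - B]
(S-B)-B => (S-B-B)-B   [S -> S - B]
(S-B-B)-B => (S-B-B-B)-B   [S -> S - B]
(S-B-B-B)-B => (B-B-B-B)-B   [S -> B]
(B-B-B-B)-B => (i-B-B-B)-B   [B -> i]
(i-B-B-B)-B => (i-i-B-B)-B   [B -> i]
(i-i-B-B)-B => (i-i-i-B)-B   [B -> i]
(i-i-i-B)-B => (i-i-i-i)-B   [B -> i]
(i-i-i-i)-B => (i-i-i-i)-i   [B -> i]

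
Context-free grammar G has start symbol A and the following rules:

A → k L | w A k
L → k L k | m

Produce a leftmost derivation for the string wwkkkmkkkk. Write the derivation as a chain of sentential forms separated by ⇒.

A ⇒ wAk ⇒ wwAkk ⇒ wwkLkk ⇒ wwkkLkkk ⇒ wwkkkLkkkk ⇒ wwkkkmkkkk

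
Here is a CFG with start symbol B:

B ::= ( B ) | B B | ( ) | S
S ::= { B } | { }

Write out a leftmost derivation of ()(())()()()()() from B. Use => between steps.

B=>BB=>BBB=>BBBB=>()BBB=>()BBBB=>()BBBBB=>()BBBBBB=>()(B)BBBBB=>()(())BBBBB=>()(())()BBBB=>()(())()()BBB=>()(())()()()BB=>()(())()()()()B=>()(())()()()()()

B => BB   [B ::= B B]
BB => BBB   [B ::= B B]
BBB => BBBB   [B ::= B B]
BBBB => ()BBB   [B ::= ( )]
()BBB => ()BBBB   [B ::= B B]
()BBBB => ()BBBBB   [B ::= B B]
()BBBBB => ()BBBBBB   [B ::= B B]
()BBBBBB => ()(B)BBBBB   [B ::= ( B )]
()(B)BBBBB => ()(())BBBBB   [B ::= ( )]
()(())BBBBB => ()(())()BBBB   [B ::= ( )]
()(())()BBBB => ()(())()()BBB   [B ::= ( )]
()(())()()BBB => ()(())()()()BB   [B ::= ( )]
()(())()()()BB => ()(())()()()()B   [B ::= ( )]
()(())()()()()B => ()(())()()()()()   [B ::= ( )]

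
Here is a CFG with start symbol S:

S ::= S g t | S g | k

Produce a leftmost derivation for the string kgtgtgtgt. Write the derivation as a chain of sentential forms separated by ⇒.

S ⇒ Sgt ⇒ Sgtgt ⇒ Sgtgtgt ⇒ Sgtgtgtgt ⇒ kgtgtgtgt

S ⇒ Sgt   [S ::= S g t]
Sgt ⇒ Sgtgt   [S ::= S g t]
Sgtgt ⇒ Sgtgtgt   [S ::= S g t]
Sgtgtgt ⇒ Sgtgtgtgt   [S ::= S g t]
Sgtgtgtgt ⇒ kgtgtgtgt   [S ::= k]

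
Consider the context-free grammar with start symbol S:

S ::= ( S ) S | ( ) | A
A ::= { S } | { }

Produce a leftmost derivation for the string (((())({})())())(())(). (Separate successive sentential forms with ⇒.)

S⇒(S)S⇒((S)S)S⇒(((S)S)S)S⇒(((())S)S)S⇒(((())(S)S)S)S⇒(((())(A)S)S)S⇒(((())({})S)S)S⇒(((())({})())S)S⇒(((())({})())())S⇒(((())({})())())(S)S⇒(((())({})())())(())S⇒(((())({})())())(())()

S ⇒ (S)S   [S ::= ( S ) S]
(S)S ⇒ ((S)S)S   [S ::= ( S ) S]
((S)S)S ⇒ (((S)S)S)S   [S ::= ( S ) S]
(((S)S)S)S ⇒ (((())S)S)S   [S ::= ( )]
(((())S)S)S ⇒ (((())(S)S)S)S   [S ::= ( S ) S]
(((())(S)S)S)S ⇒ (((())(A)S)S)S   [S ::= A]
(((())(A)S)S)S ⇒ (((())({})S)S)S   [A ::= { }]
(((())({})S)S)S ⇒ (((())({})())S)S   [S ::= ( )]
(((())({})())S)S ⇒ (((())({})())())S   [S ::= ( )]
(((())({})())())S ⇒ (((())({})())())(S)S   [S ::= ( S ) S]
(((())({})())())(S)S ⇒ (((())({})())())(())S   [S ::= ( )]
(((())({})())())(())S ⇒ (((())({})())())(())()   [S ::= ( )]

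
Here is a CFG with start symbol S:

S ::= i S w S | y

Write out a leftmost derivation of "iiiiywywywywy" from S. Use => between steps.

S => iSwS   [S ::= i S w S]
iSwS => iiSwSwS   [S ::= i S w S]
iiSwSwS => iiiSwSwSwS   [S ::= i S w S]
iiiSwSwSwS => iiiiSwSwSwSwS   [S ::= i S w S]
iiiiSwSwSwSwS => iiiiywSwSwSwS   [S ::= y]
iiiiywSwSwSwS => iiiiywywSwSwS   [S ::= y]
iiiiywywSwSwS => iiiiywywywSwS   [S ::= y]
iiiiywywywSwS => iiiiywywywywS   [S ::= y]
iiiiywywywywS => iiiiywywywywy   [S ::= y]

S=>iSwS=>iiSwSwS=>iiiSwSwSwS=>iiiiSwSwSwSwS=>iiiiywSwSwSwS=>iiiiywywSwSwS=>iiiiywywywSwS=>iiiiywywywywS=>iiiiywywywywy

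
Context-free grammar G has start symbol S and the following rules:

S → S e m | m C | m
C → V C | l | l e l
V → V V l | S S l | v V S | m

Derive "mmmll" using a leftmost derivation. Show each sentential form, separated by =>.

S => mC => mVC => mSSlC => mmSlC => mmmlC => mmmll

S => mC   [S → m C]
mC => mVC   [C → V C]
mVC => mSSlC   [V → S S l]
mSSlC => mmSlC   [S → m]
mmSlC => mmmlC   [S → m]
mmmlC => mmmll   [C → l]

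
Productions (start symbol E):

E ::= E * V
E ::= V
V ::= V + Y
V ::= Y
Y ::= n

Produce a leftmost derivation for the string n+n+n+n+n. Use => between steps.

E => V => V+Y => V+Y+Y => V+Y+Y+Y => V+Y+Y+Y+Y => Y+Y+Y+Y+Y => n+Y+Y+Y+Y => n+n+Y+Y+Y => n+n+n+Y+Y => n+n+n+n+Y => n+n+n+n+n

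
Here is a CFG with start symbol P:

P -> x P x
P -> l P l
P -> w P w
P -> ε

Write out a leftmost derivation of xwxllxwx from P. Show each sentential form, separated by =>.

P => xPx   [P -> x P x]
xPx => xwPwx   [P -> w P w]
xwPwx => xwxPxwx   [P -> x P x]
xwxPxwx => xwxlPlxwx   [P -> l P l]
xwxlPlxwx => xwxllxwx   [P -> ε]

P=>xPx=>xwPwx=>xwxPxwx=>xwxlPlxwx=>xwxllxwx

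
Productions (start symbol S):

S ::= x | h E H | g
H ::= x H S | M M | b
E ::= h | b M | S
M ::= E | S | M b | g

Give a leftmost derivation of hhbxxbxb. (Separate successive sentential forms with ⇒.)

S ⇒ hEH   [S ::= h E H]
hEH ⇒ hSH   [E ::= S]
hSH ⇒ hhEHH   [S ::= h E H]
hhEHH ⇒ hhbMHH   [E ::= b M]
hhbMHH ⇒ hhbSHH   [M ::= S]
hhbSHH ⇒ hhbxHH   [S ::= x]
hhbxHH ⇒ hhbxxHSH   [H ::= x H S]
hhbxxHSH ⇒ hhbxxbSH   [H ::= b]
hhbxxbSH ⇒ hhbxxbxH   [S ::= x]
hhbxxbxH ⇒ hhbxxbxb   [H ::= b]

S ⇒ hEH ⇒ hSH ⇒ hhEHH ⇒ hhbMHH ⇒ hhbSHH ⇒ hhbxHH ⇒ hhbxxHSH ⇒ hhbxxbSH ⇒ hhbxxbxH ⇒ hhbxxbxb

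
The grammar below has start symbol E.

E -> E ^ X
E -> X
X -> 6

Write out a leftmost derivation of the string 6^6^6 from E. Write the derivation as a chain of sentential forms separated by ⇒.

E ⇒ E^X ⇒ E^X^X ⇒ X^X^X ⇒ 6^X^X ⇒ 6^6^X ⇒ 6^6^6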